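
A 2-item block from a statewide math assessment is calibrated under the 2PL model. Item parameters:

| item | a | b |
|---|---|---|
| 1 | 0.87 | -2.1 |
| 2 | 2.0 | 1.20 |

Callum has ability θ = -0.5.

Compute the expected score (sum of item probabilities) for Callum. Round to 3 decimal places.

P(θ) = 1 / (1 + exp(−a(θ − b)))
P_1 = 1/(1+e^{-1.3920}) = 0.8009
P_2 = 1/(1+e^{3.4000}) = 0.0323
E[score] = 0.8009 + 0.0323 = 0.8332

0.833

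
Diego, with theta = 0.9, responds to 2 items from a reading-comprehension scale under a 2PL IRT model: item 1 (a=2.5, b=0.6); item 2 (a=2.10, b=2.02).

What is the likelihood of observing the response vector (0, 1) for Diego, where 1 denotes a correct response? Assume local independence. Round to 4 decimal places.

P(theta) = 1 / (1 + exp(−a(theta − b)))
P_1 = 1/(1+e^{-0.7500}) = 0.6792
P_2 = 1/(1+e^{2.3520}) = 0.0869
L = (1−P_1) × P_2 = 0.3208 × 0.0869 = 0.02788

0.0279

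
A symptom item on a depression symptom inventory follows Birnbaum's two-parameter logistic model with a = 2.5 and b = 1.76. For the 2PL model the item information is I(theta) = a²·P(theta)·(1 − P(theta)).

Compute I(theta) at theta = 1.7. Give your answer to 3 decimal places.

P = 1/(1+e^{0.1500}) = 0.4626
P(1−P) = 0.4626 × 0.5374 = 0.2486
I = a² × P(1−P) = 2.5² × 0.2486 = 1.55374

1.554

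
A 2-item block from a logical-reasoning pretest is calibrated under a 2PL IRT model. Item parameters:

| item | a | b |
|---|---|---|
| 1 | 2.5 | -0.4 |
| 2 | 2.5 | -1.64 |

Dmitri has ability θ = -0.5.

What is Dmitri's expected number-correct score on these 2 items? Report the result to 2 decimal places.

P(θ) = 1 / (1 + exp(−a(θ − b)))
P_1 = 1/(1+e^{0.2500}) = 0.4378
P_2 = 1/(1+e^{-2.8500}) = 0.9453
E[score] = 0.4378 + 0.9453 = 1.3831

1.38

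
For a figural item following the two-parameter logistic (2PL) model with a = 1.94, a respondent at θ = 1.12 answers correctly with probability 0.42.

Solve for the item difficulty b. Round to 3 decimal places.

P(θ) = 1 / (1 + exp(−a(θ − b)))
logit(0.42) = ln(0.42/0.58) = -0.3228
b = θ − logit/(a) = 1.12 − (-0.3228)/1.9400 = 1.2864

1.286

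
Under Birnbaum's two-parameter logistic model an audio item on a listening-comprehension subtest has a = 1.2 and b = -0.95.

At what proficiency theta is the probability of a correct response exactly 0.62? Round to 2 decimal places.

P(theta) = 1 / (1 + exp(−a(theta − b)))
logit = ln(0.6200/0.3800) = 0.4895
theta = b + logit/(a) = -0.95 + 0.4895/1.2000 = -0.5420

-0.54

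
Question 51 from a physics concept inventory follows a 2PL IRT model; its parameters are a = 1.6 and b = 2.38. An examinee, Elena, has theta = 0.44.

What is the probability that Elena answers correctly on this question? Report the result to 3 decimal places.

0.043

P(theta) = 1 / (1 + exp(−a(theta − b)))
Exponent: 1.6 × (0.44 − 2.38) = -3.1040
1/(1 + e^{3.1040}) = 0.0429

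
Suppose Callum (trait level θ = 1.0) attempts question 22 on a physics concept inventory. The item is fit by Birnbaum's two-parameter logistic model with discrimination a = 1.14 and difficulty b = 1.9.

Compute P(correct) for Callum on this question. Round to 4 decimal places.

P(θ) = 1 / (1 + exp(−a(θ − b)))
Exponent: 1.14 × (1.0 − 1.9) = -1.0260
1/(1 + e^{1.0260}) = 0.2639

0.2639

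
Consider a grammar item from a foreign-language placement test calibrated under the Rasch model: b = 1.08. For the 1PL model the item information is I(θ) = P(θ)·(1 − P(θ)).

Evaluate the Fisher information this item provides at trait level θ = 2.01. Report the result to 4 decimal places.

P = 1/(1+e^{-0.9300}) = 0.7171
P(1−P) = 0.7171 × 0.2829 = 0.2029
I = P(1−P) = 0.20288

0.2029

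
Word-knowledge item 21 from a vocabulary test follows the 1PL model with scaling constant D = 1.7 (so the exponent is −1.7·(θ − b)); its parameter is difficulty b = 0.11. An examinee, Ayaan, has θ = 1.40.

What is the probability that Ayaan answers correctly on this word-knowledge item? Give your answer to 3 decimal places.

P(θ) = 1 / (1 + exp(−D·(θ − b)))
Exponent: 1.7 × (1.40 − 0.11) = 2.1930
1/(1 + e^{-2.1930}) = 0.8996
P = 0.8996

0.900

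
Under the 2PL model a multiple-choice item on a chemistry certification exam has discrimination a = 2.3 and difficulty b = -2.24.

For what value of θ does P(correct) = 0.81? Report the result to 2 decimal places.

P(θ) = 1 / (1 + exp(−a(θ − b)))
logit = ln(0.8100/0.1900) = 1.4500
θ = b + logit/(a) = -2.24 + 1.4500/2.3000 = -1.6096

-1.61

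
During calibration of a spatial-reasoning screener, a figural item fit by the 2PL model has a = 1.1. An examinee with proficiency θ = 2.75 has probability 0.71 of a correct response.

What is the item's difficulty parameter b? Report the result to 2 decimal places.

P(θ) = 1 / (1 + exp(−a(θ − b)))
logit(0.71) = ln(0.71/0.29) = 0.8954
b = θ − logit/(a) = 2.75 − 0.8954/1.1000 = 1.9360

1.94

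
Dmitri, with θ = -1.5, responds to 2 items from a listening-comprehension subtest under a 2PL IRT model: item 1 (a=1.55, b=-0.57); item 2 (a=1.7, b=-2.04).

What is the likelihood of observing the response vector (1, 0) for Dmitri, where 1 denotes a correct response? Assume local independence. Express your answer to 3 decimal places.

P(θ) = 1 / (1 + exp(−a(θ − b)))
P_1 = 1/(1+e^{1.4415}) = 0.1913
P_2 = 1/(1+e^{-0.9180}) = 0.7146
L = P_1 × (1−P_2) = 0.1913 × 0.2854 = 0.05459

0.055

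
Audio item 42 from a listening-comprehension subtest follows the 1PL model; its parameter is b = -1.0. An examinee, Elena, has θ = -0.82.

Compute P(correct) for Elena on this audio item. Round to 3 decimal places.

0.545

P(θ) = 1 / (1 + exp(−(θ − b)))
Exponent: (-0.82 − (-1.0)) = 0.1800
1/(1 + e^{-0.1800}) = 0.5449
P = 0.5449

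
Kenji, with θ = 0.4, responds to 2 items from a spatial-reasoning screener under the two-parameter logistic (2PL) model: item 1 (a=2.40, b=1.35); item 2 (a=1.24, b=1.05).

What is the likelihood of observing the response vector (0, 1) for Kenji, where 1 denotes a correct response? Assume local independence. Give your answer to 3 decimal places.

0.280

P(θ) = 1 / (1 + exp(−a(θ − b)))
P_1 = 1/(1+e^{2.2800}) = 0.0928
P_2 = 1/(1+e^{0.8060}) = 0.3087
L = (1−P_1) × P_2 = 0.9072 × 0.3087 = 0.28009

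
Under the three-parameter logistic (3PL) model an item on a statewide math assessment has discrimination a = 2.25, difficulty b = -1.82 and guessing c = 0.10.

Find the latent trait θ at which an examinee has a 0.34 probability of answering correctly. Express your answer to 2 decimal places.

-2.27

P(θ) = c + (1 − c) · 1 / (1 + exp(−a(θ − b)))
Remove guessing floor: (0.34 − 0.10)/(1 − 0.10) = 0.2667
logit = ln(0.2667/0.7333) = -1.0116
θ = b + logit/(a) = -1.82 + (-1.0116)/2.2500 = -2.2696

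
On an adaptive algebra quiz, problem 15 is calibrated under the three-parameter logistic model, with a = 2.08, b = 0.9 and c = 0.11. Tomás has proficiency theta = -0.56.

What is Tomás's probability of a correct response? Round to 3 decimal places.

P(theta) = c + (1 − c) · 1 / (1 + exp(−a(theta − b)))
Exponent: 2.08 × (-0.56 − 0.9) = -3.0368
1/(1 + e^{3.0368}) = 0.0458
P = 0.11 + 0.89 × 0.0458 = 0.1508

0.151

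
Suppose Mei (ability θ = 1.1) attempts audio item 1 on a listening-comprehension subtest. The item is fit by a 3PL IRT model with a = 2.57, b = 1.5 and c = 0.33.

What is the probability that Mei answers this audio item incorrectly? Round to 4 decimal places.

0.4935

P(θ) = c + (1 − c) · 1 / (1 + exp(−a(θ − b)))
Exponent: 2.57 × (1.1 − 1.5) = -1.0280
1/(1 + e^{1.0280}) = 0.2635
P = 0.33 + 0.67 × 0.2635 = 0.5065
P(incorrect) = 1 − 0.5065 = 0.4935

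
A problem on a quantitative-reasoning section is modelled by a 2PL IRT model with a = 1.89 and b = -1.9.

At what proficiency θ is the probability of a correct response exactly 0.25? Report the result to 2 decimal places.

P(θ) = 1 / (1 + exp(−a(θ − b)))
logit = ln(0.2500/0.7500) = -1.0986
θ = b + logit/(a) = -1.9 + (-1.0986)/1.8900 = -2.4813

-2.48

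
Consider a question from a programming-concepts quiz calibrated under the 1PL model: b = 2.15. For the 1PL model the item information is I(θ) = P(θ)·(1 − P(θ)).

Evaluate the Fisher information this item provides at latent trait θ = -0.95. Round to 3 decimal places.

P = 1/(1+e^{3.1000}) = 0.0431
P(1−P) = 0.0431 × 0.9569 = 0.0412
I = P(1−P) = 0.04125

0.041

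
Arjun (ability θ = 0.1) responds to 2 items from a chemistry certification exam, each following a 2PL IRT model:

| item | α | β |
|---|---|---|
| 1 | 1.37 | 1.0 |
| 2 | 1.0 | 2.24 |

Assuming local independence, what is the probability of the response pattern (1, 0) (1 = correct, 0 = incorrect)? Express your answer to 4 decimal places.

0.2019

P(θ) = 1 / (1 + exp(−α(θ − β)))
P_1 = 1/(1+e^{1.2330}) = 0.2257
P_2 = 1/(1+e^{2.1400}) = 0.1053
L = P_1 × (1−P_2) = 0.2257 × 0.8947 = 0.20190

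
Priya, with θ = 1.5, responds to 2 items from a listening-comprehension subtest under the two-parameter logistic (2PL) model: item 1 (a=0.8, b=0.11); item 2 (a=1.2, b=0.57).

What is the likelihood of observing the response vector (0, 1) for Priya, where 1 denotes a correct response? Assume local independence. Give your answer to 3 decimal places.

P(θ) = 1 / (1 + exp(−a(θ − b)))
P_1 = 1/(1+e^{-1.1120}) = 0.7525
P_2 = 1/(1+e^{-1.1160}) = 0.7532
L = (1−P_1) × P_2 = 0.2475 × 0.7532 = 0.18643

0.186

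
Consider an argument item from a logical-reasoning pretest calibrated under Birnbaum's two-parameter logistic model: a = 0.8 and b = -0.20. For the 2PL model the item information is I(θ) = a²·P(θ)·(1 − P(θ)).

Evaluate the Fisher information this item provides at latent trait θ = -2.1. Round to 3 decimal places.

0.094

P = 1/(1+e^{1.5200}) = 0.1795
P(1−P) = 0.1795 × 0.8205 = 0.1473
I = a² × P(1−P) = 0.8² × 0.1473 = 0.09424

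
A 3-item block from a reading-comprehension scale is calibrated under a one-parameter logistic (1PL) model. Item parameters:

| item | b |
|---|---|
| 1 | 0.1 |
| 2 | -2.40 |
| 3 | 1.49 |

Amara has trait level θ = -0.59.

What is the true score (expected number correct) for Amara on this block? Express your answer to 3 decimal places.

P(θ) = 1 / (1 + exp(−(θ − b)))
P_1 = 1/(1+e^{0.6900}) = 0.3340
P_2 = 1/(1+e^{-1.8100}) = 0.8594
P_3 = 1/(1+e^{2.0800}) = 0.1111
E[score] = 0.3340 + 0.8594 + 0.1111 = 1.3045

1.304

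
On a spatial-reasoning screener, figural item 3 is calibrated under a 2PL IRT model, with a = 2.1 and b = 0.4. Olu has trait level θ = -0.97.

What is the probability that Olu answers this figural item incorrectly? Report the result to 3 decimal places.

0.947

P(θ) = 1 / (1 + exp(−a(θ − b)))
Exponent: 2.1 × (-0.97 − 0.4) = -2.8770
1/(1 + e^{2.8770}) = 0.0533
P(incorrect) = 1 − 0.0533 = 0.9467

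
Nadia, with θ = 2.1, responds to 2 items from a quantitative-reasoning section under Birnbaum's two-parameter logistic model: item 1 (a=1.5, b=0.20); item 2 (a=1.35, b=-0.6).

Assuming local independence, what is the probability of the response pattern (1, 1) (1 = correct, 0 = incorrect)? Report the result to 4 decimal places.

0.9213

P(θ) = 1 / (1 + exp(−a(θ − b)))
P_1 = 1/(1+e^{-2.8500}) = 0.9453
P_2 = 1/(1+e^{-3.6450}) = 0.9745
L = P_1 × P_2 = 0.9453 × 0.9745 = 0.92125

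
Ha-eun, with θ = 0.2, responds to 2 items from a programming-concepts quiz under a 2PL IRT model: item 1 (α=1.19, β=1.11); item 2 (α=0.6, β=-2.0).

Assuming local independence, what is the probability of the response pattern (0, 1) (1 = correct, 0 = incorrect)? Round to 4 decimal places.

0.5896

P(θ) = 1 / (1 + exp(−α(θ − β)))
P_1 = 1/(1+e^{1.0829}) = 0.2530
P_2 = 1/(1+e^{-1.3200}) = 0.7892
L = (1−P_1) × P_2 = 0.7470 × 0.7892 = 0.58955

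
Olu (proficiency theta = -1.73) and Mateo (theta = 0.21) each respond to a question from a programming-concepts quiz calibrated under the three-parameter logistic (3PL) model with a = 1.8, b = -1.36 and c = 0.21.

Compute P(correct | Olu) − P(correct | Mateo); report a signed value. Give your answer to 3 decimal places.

P(theta) = c + (1 − c) · 1 / (1 + exp(−a(theta − b)))
P(Olu) = 0.4781  [exponent -0.6660]
P(Mateo) = 0.9558  [exponent 2.8260]
Difference = 0.4781 − 0.9558 = -0.4777

-0.478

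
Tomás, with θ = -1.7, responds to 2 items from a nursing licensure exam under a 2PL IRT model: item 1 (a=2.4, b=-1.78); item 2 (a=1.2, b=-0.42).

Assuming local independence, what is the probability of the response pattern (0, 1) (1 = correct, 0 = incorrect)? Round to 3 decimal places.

P(θ) = 1 / (1 + exp(−a(θ − b)))
P_1 = 1/(1+e^{-0.1920}) = 0.5479
P_2 = 1/(1+e^{1.5360}) = 0.1771
L = (1−P_1) × P_2 = 0.4521 × 0.1771 = 0.08008

0.080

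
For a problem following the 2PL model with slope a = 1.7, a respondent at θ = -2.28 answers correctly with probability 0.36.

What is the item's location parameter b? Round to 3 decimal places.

P(θ) = 1 / (1 + exp(−a(θ − b)))
logit(0.36) = ln(0.36/0.64) = -0.5754
b = θ − logit/(a) = -2.28 − (-0.5754)/1.7000 = -1.9416

-1.942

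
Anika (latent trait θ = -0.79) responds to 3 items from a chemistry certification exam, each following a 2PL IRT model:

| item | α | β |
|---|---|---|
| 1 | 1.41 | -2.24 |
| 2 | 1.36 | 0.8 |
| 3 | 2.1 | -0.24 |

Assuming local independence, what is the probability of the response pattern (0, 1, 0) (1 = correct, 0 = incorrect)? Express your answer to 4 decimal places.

P(θ) = 1 / (1 + exp(−α(θ − β)))
P_1 = 1/(1+e^{-2.0445}) = 0.8854
P_2 = 1/(1+e^{2.1624}) = 0.1032
P_3 = 1/(1+e^{1.1550}) = 0.2396
L = (1−P_1) × P_2 × (1−P_3) = 0.1146 × 0.1032 × 0.7604 = 0.00899

0.0090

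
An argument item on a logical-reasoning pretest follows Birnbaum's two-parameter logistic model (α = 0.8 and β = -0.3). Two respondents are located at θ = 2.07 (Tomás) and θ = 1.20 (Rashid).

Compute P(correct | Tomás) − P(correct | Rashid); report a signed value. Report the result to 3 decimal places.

0.101

P(θ) = 1 / (1 + exp(−α(θ − β)))
P(Tomás) = 0.8694  [exponent 1.8960]
P(Rashid) = 0.7685  [exponent 1.2000]
Difference = 0.8694 − 0.7685 = 0.1009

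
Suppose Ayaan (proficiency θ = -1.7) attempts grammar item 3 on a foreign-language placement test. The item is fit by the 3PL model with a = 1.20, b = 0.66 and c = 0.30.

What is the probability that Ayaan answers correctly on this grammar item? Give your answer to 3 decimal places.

0.339

P(θ) = c + (1 − c) · 1 / (1 + exp(−a(θ − b)))
Exponent: 1.20 × (-1.7 − 0.66) = -2.8320
1/(1 + e^{2.8320}) = 0.0556
P = 0.30 + 0.70 × 0.0556 = 0.3389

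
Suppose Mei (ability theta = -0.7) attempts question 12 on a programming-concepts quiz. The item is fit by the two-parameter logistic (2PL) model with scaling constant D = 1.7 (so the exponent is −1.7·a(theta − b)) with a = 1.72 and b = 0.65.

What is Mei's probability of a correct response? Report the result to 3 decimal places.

P(theta) = 1 / (1 + exp(−D·a(theta − b)))
Exponent: 1.7 × 1.72 × (-0.7 − 0.65) = -3.9474
1/(1 + e^{3.9474}) = 0.0189
P = 0.0189

0.019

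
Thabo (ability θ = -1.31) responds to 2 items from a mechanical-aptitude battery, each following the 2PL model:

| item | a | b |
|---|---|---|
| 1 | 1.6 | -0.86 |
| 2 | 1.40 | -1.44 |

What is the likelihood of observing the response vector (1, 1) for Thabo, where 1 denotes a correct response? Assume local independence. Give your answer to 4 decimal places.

P(θ) = 1 / (1 + exp(−a(θ − b)))
P_1 = 1/(1+e^{0.7200}) = 0.3274
P_2 = 1/(1+e^{-0.1820}) = 0.5454
L = P_1 × P_2 = 0.3274 × 0.5454 = 0.17855

0.1786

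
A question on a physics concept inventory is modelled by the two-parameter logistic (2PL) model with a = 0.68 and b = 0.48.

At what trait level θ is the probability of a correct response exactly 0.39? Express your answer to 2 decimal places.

-0.18

P(θ) = 1 / (1 + exp(−a(θ − b)))
logit = ln(0.3900/0.6100) = -0.4473
θ = b + logit/(a) = 0.48 + (-0.4473)/0.6800 = -0.1778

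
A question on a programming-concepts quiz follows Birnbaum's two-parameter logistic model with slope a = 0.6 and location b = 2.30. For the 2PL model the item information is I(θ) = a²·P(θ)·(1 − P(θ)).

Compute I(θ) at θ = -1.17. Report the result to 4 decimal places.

P = 1/(1+e^{2.0820}) = 0.1109
P(1−P) = 0.1109 × 0.8891 = 0.0986
I = a² × P(1−P) = 0.6² × 0.0986 = 0.03548

0.0355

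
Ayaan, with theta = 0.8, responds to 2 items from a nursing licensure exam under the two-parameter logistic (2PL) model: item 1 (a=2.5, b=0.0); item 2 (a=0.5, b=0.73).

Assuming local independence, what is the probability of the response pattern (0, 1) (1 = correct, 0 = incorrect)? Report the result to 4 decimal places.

0.0606

P(theta) = 1 / (1 + exp(−a(theta − b)))
P_1 = 1/(1+e^{-2.0000}) = 0.8808
P_2 = 1/(1+e^{-0.0350}) = 0.5087
L = (1−P_1) × P_2 = 0.1192 × 0.5087 = 0.06064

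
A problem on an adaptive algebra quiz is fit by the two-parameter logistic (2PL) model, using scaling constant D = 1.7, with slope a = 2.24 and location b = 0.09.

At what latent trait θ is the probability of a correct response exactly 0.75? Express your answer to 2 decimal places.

0.38

P(θ) = 1 / (1 + exp(−D·a(θ − b)))
logit = ln(0.7500/0.2500) = 1.0986
θ = b + logit/(1.7·a) = 0.09 + 1.0986/3.8080 = 0.3785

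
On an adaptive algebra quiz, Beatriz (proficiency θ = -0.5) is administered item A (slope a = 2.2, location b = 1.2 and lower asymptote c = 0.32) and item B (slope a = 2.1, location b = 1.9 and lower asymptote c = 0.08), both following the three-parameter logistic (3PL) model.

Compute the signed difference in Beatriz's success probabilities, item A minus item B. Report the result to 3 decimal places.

P(θ) = c + (1 − c) · 1 / (1 + exp(−a(θ − b)))
P_A = 0.3358
P_B = 0.0859
P_A − P_B = 0.2499

0.250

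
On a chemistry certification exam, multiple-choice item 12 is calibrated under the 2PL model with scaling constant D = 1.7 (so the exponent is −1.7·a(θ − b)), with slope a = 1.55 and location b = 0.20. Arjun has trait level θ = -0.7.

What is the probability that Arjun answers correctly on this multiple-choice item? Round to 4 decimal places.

0.0854

P(θ) = 1 / (1 + exp(−D·a(θ − b)))
Exponent: 1.7 × 1.55 × (-0.7 − 0.20) = -2.3715
1/(1 + e^{2.3715}) = 0.0854
P = 0.0854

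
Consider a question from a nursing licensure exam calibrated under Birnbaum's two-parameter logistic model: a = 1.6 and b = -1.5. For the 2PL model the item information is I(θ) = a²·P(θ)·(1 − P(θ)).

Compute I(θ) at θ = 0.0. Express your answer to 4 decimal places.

P = 1/(1+e^{-2.4000}) = 0.9168
P(1−P) = 0.9168 × 0.0832 = 0.0763
I = a² × P(1−P) = 1.6² × 0.0763 = 0.19521

0.1952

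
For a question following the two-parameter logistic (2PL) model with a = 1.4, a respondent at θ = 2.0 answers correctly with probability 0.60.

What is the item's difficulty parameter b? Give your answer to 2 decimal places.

P(θ) = 1 / (1 + exp(−a(θ − b)))
logit(0.60) = ln(0.60/0.40) = 0.4055
b = θ − logit/(a) = 2.0 − 0.4055/1.4000 = 1.7104

1.71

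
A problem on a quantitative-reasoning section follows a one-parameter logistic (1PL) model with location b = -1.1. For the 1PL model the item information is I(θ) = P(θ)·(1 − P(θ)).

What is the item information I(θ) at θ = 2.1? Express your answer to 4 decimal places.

P = 1/(1+e^{-3.2000}) = 0.9608
P(1−P) = 0.9608 × 0.0392 = 0.0376
I = P(1−P) = 0.03763

0.0376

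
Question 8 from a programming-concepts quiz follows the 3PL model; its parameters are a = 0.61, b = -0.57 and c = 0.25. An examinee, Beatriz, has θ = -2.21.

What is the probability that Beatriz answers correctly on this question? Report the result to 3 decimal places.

0.452

P(θ) = c + (1 − c) · 1 / (1 + exp(−a(θ − b)))
Exponent: 0.61 × (-2.21 − (-0.57)) = -1.0004
1/(1 + e^{1.0004}) = 0.2689
P = 0.25 + 0.75 × 0.2689 = 0.4516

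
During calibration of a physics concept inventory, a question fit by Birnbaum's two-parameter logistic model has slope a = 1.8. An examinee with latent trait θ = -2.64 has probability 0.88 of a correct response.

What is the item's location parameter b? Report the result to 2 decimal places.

P(θ) = 1 / (1 + exp(−a(θ − b)))
logit(0.88) = ln(0.88/0.12) = 1.9924
b = θ − logit/(a) = -2.64 − 1.9924/1.8000 = -3.7469

-3.75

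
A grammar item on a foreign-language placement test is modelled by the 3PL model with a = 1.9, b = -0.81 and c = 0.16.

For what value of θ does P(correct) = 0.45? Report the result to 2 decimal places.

-1.15

P(θ) = c + (1 − c) · 1 / (1 + exp(−a(θ − b)))
Remove guessing floor: (0.45 − 0.16)/(1 − 0.16) = 0.3452
logit = ln(0.3452/0.6548) = -0.6400
θ = b + logit/(a) = -0.81 + (-0.6400)/1.9000 = -1.1469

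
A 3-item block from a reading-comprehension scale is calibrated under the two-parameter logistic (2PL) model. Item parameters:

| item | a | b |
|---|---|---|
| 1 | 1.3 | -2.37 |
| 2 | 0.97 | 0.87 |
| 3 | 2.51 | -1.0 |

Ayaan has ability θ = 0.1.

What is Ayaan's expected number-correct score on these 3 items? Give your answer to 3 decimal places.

2.223

P(θ) = 1 / (1 + exp(−a(θ − b)))
P_1 = 1/(1+e^{-3.2110}) = 0.9612
P_2 = 1/(1+e^{0.7469}) = 0.3215
P_3 = 1/(1+e^{-2.7610}) = 0.9405
E[score] = 0.9612 + 0.3215 + 0.9405 = 2.2233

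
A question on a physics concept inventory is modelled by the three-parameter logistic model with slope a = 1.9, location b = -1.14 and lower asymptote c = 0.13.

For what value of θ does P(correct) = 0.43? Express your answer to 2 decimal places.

P(θ) = c + (1 − c) · 1 / (1 + exp(−a(θ − b)))
Remove guessing floor: (0.43 − 0.13)/(1 − 0.13) = 0.3448
logit = ln(0.3448/0.6552) = -0.6419
θ = b + logit/(a) = -1.14 + (-0.6419)/1.9000 = -1.4778

-1.48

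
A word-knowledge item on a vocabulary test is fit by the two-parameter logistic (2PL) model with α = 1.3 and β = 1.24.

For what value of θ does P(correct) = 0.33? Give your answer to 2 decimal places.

0.70

P(θ) = 1 / (1 + exp(−α(θ − β)))
logit = ln(0.3300/0.6700) = -0.7082
θ = β + logit/(α) = 1.24 + (-0.7082)/1.3000 = 0.6952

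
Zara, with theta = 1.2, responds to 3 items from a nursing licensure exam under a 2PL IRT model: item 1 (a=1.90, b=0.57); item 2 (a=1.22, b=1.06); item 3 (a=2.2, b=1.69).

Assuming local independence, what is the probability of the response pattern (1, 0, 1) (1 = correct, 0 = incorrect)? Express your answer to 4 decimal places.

P(theta) = 1 / (1 + exp(−a(theta − b)))
P_1 = 1/(1+e^{-1.1970}) = 0.7680
P_2 = 1/(1+e^{-0.1708}) = 0.5426
P_3 = 1/(1+e^{1.0780}) = 0.2539
L = P_1 × (1−P_2) × P_3 = 0.7680 × 0.4574 × 0.2539 = 0.08919

0.0892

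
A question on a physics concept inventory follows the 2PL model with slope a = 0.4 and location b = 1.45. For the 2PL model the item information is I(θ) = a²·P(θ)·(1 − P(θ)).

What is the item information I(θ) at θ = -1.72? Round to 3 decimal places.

0.027

P = 1/(1+e^{1.2680}) = 0.2196
P(1−P) = 0.2196 × 0.7804 = 0.1714
I = a² × P(1−P) = 0.4² × 0.1714 = 0.02742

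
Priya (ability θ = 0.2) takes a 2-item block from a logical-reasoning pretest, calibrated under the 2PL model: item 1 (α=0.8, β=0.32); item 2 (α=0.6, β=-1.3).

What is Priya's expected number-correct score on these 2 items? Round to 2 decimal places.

1.19

P(θ) = 1 / (1 + exp(−α(θ − β)))
P_1 = 1/(1+e^{0.0960}) = 0.4760
P_2 = 1/(1+e^{-0.9000}) = 0.7109
E[score] = 0.4760 + 0.7109 = 1.1870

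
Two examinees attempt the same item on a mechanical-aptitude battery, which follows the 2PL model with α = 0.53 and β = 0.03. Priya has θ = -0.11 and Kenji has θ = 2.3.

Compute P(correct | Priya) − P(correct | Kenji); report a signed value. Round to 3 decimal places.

-0.288

P(θ) = 1 / (1 + exp(−α(θ − β)))
P(Priya) = 0.4815  [exponent -0.0742]
P(Kenji) = 0.7691  [exponent 1.2031]
Difference = 0.4815 − 0.7691 = -0.2876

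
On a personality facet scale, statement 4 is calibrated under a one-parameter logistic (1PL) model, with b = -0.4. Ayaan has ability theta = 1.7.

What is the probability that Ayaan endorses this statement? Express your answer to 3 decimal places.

P(theta) = 1 / (1 + exp(−(theta − b)))
Exponent: (1.7 − (-0.4)) = 2.1000
1/(1 + e^{-2.1000}) = 0.8909
P = 0.8909

0.891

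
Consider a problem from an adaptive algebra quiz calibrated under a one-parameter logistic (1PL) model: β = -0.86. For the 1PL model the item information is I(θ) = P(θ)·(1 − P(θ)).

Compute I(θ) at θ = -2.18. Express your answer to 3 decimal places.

0.166

P = 1/(1+e^{1.3200}) = 0.2108
P(1−P) = 0.2108 × 0.7892 = 0.1664
I = P(1−P) = 0.16637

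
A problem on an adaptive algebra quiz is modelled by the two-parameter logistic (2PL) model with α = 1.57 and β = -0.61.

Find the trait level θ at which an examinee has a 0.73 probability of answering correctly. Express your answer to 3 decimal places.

P(θ) = 1 / (1 + exp(−α(θ − β)))
logit = ln(0.7300/0.2700) = 0.9946
θ = β + logit/(α) = -0.61 + 0.9946/1.5700 = 0.0235

0.024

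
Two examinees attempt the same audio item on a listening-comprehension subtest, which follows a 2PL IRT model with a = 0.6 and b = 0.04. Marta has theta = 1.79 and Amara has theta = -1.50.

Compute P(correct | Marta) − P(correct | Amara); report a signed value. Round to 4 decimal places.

0.4566

P(theta) = 1 / (1 + exp(−a(theta − b)))
P(Marta) = 0.7408  [exponent 1.0500]
P(Amara) = 0.2841  [exponent -0.9240]
Difference = 0.7408 − 0.2841 = 0.4566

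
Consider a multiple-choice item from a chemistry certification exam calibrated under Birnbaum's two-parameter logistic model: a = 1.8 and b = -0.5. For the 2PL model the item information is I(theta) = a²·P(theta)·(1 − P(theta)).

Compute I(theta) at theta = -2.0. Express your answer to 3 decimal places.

0.191

P = 1/(1+e^{2.7000}) = 0.0630
P(1−P) = 0.0630 × 0.9370 = 0.0590
I = a² × P(1−P) = 1.8² × 0.0590 = 0.19118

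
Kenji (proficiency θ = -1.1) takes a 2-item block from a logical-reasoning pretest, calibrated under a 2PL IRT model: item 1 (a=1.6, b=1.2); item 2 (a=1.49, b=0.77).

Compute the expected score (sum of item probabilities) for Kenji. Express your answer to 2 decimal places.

0.08

P(θ) = 1 / (1 + exp(−a(θ − b)))
P_1 = 1/(1+e^{3.6800}) = 0.0246
P_2 = 1/(1+e^{2.7863}) = 0.0581
E[score] = 0.0246 + 0.0581 = 0.0827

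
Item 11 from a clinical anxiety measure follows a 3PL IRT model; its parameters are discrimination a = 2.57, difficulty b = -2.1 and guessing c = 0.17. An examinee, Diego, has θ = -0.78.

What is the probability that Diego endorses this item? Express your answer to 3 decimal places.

0.973

P(θ) = c + (1 − c) · 1 / (1 + exp(−a(θ − b)))
Exponent: 2.57 × (-0.78 − (-2.1)) = 3.3924
1/(1 + e^{-3.3924}) = 0.9675
P = 0.17 + 0.83 × 0.9675 = 0.9730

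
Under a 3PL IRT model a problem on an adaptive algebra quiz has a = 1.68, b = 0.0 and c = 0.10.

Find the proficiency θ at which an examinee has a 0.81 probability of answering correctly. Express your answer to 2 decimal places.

0.78

P(θ) = c + (1 − c) · 1 / (1 + exp(−a(θ − b)))
Remove guessing floor: (0.81 − 0.10)/(1 − 0.10) = 0.7889
logit = ln(0.7889/0.2111) = 1.3182
θ = b + logit/(a) = 0.0 + 1.3182/1.6800 = 0.7847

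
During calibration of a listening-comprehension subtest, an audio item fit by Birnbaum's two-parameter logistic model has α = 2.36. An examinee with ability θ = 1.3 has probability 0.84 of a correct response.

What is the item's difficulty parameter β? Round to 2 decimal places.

0.60

P(θ) = 1 / (1 + exp(−α(θ − β)))
logit(0.84) = ln(0.84/0.16) = 1.6582
β = θ − logit/(α) = 1.3 − 1.6582/2.3600 = 0.5974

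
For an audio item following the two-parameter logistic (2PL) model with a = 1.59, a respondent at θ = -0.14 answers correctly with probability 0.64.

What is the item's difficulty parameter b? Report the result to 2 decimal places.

-0.50

P(θ) = 1 / (1 + exp(−a(θ − b)))
logit(0.64) = ln(0.64/0.36) = 0.5754
b = θ − logit/(a) = -0.14 − 0.5754/1.5900 = -0.5019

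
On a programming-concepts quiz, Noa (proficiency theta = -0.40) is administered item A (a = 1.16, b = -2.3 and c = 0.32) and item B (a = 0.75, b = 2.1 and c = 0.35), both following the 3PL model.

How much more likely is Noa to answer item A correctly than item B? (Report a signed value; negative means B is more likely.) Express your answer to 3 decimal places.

0.496

P(theta) = c + (1 − c) · 1 / (1 + exp(−a(theta − b)))
P_A = 0.9324
P_B = 0.4364
P_A − P_B = 0.4960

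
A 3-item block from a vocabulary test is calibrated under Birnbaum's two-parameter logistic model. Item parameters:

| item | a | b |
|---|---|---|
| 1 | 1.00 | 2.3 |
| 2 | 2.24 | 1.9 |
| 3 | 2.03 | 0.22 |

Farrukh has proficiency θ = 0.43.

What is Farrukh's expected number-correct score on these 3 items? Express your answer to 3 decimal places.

P(θ) = 1 / (1 + exp(−a(θ − b)))
P_1 = 1/(1+e^{1.8700}) = 0.1335
P_2 = 1/(1+e^{3.2928}) = 0.0358
P_3 = 1/(1+e^{-0.4263}) = 0.6050
E[score] = 0.1335 + 0.0358 + 0.6050 = 0.7744

0.774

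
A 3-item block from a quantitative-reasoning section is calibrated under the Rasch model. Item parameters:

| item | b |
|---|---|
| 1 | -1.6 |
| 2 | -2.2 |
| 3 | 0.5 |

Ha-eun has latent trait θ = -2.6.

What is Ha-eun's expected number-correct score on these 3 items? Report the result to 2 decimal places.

0.71

P(θ) = 1 / (1 + exp(−(θ − b)))
P_1 = 1/(1+e^{1.0000}) = 0.2689
P_2 = 1/(1+e^{0.4000}) = 0.4013
P_3 = 1/(1+e^{3.1000}) = 0.0431
E[score] = 0.2689 + 0.4013 + 0.0431 = 0.7134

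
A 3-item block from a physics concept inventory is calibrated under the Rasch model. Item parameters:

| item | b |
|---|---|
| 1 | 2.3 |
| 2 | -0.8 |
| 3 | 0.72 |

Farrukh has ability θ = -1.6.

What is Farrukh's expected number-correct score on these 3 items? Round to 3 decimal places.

0.419

P(θ) = 1 / (1 + exp(−(θ − b)))
P_1 = 1/(1+e^{3.9000}) = 0.0198
P_2 = 1/(1+e^{0.8000}) = 0.3100
P_3 = 1/(1+e^{2.3200}) = 0.0895
E[score] = 0.0198 + 0.3100 + 0.0895 = 0.4193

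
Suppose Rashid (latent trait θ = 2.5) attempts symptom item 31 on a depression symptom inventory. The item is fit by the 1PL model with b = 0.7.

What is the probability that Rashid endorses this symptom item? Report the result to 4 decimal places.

P(θ) = 1 / (1 + exp(−(θ − b)))
Exponent: (2.5 − 0.7) = 1.8000
1/(1 + e^{-1.8000}) = 0.8581
P = 0.8581

0.8581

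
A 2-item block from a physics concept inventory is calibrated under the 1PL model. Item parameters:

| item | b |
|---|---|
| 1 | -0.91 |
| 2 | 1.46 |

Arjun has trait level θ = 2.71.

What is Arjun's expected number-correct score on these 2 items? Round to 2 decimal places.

P(θ) = 1 / (1 + exp(−(θ − b)))
P_1 = 1/(1+e^{-3.6200}) = 0.9739
P_2 = 1/(1+e^{-1.2500}) = 0.7773
E[score] = 0.9739 + 0.7773 = 1.7512

1.75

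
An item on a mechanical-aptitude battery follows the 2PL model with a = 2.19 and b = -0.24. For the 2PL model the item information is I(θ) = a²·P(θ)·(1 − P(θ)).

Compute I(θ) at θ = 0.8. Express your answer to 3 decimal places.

P = 1/(1+e^{-2.2776}) = 0.9070
P(1−P) = 0.9070 × 0.0930 = 0.0843
I = a² × P(1−P) = 2.19² × 0.0843 = 0.40454

0.405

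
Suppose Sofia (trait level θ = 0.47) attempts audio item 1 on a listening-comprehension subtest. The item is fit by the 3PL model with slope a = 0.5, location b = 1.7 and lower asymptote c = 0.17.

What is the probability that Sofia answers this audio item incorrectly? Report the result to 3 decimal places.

P(θ) = c + (1 − c) · 1 / (1 + exp(−a(θ − b)))
Exponent: 0.5 × (0.47 − 1.7) = -0.6150
1/(1 + e^{0.6150}) = 0.3509
P = 0.17 + 0.83 × 0.3509 = 0.4613
P(incorrect) = 1 − 0.4613 = 0.5387

0.539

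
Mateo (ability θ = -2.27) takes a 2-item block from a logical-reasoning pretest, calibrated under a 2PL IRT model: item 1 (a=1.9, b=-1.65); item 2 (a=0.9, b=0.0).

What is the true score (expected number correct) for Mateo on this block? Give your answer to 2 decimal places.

0.35

P(θ) = 1 / (1 + exp(−a(θ − b)))
P_1 = 1/(1+e^{1.1780}) = 0.2354
P_2 = 1/(1+e^{2.0430}) = 0.1148
E[score] = 0.2354 + 0.1148 = 0.3502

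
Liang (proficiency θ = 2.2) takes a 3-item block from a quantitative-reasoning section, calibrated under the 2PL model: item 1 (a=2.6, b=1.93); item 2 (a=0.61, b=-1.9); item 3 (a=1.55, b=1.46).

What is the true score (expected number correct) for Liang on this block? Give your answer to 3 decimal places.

P(θ) = 1 / (1 + exp(−a(θ − b)))
P_1 = 1/(1+e^{-0.7020}) = 0.6686
P_2 = 1/(1+e^{-2.5010}) = 0.9242
P_3 = 1/(1+e^{-1.1470}) = 0.7590
E[score] = 0.6686 + 0.9242 + 0.7590 = 2.3518

2.352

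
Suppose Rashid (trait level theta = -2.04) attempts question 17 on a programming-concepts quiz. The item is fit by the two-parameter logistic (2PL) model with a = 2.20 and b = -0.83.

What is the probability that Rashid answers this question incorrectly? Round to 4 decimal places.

P(theta) = 1 / (1 + exp(−a(theta − b)))
Exponent: 2.20 × (-2.04 − (-0.83)) = -2.6620
1/(1 + e^{2.6620}) = 0.0653
P(incorrect) = 1 − 0.0653 = 0.9347

0.9347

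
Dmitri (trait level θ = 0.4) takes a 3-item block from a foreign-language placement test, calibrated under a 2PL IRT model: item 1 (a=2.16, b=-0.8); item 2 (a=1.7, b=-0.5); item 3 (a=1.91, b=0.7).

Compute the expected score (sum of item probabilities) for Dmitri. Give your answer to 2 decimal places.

2.11

P(θ) = 1 / (1 + exp(−a(θ − b)))
P_1 = 1/(1+e^{-2.5920}) = 0.9303
P_2 = 1/(1+e^{-1.5300}) = 0.8220
P_3 = 1/(1+e^{0.5730}) = 0.3605
E[score] = 0.9303 + 0.8220 + 0.3605 = 2.1129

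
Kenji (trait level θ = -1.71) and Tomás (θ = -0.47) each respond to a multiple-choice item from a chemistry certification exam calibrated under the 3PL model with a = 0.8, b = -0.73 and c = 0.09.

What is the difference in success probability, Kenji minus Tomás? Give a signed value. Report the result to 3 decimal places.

-0.217

P(θ) = c + (1 − c) · 1 / (1 + exp(−a(θ − b)))
P(Kenji) = 0.3752  [exponent -0.7840]
P(Tomás) = 0.5922  [exponent 0.2080]
Difference = 0.3752 − 0.5922 = -0.2169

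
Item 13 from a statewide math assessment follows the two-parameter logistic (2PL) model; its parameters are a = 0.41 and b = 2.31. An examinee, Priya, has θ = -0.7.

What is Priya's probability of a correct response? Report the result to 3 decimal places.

P(θ) = 1 / (1 + exp(−a(θ − b)))
Exponent: 0.41 × (-0.7 − 2.31) = -1.2341
1/(1 + e^{1.2341}) = 0.2255

0.225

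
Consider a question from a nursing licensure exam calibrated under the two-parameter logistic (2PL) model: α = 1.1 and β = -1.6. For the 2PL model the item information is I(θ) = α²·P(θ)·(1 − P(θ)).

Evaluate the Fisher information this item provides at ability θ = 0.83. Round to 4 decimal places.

P = 1/(1+e^{-2.6730}) = 0.9354
P(1−P) = 0.9354 × 0.0646 = 0.0604
I = α² × P(1−P) = 1.1² × 0.0604 = 0.07310

0.0731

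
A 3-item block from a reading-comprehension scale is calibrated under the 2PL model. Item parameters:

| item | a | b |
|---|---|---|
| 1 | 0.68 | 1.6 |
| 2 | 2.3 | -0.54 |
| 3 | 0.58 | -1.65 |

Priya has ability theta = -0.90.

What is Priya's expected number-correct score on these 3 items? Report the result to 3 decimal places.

1.066

P(theta) = 1 / (1 + exp(−a(theta − b)))
P_1 = 1/(1+e^{1.7000}) = 0.1545
P_2 = 1/(1+e^{0.8280}) = 0.3041
P_3 = 1/(1+e^{-0.4350}) = 0.6071
E[score] = 0.1545 + 0.3041 + 0.6071 = 1.0656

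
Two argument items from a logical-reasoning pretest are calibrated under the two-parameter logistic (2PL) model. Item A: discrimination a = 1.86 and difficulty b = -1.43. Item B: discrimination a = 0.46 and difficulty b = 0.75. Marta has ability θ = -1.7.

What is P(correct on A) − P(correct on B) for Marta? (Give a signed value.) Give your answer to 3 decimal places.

P(θ) = 1 / (1 + exp(−a(θ − b)))
P_A = 0.3770
P_B = 0.2447
P_A − P_B = 0.1323

0.132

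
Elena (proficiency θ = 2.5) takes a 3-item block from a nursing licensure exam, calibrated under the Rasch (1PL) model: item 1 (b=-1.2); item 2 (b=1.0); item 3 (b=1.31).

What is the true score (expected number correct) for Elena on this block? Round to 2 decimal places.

P(θ) = 1 / (1 + exp(−(θ − b)))
P_1 = 1/(1+e^{-3.7000}) = 0.9759
P_2 = 1/(1+e^{-1.5000}) = 0.8176
P_3 = 1/(1+e^{-1.1900}) = 0.7667
E[score] = 0.9759 + 0.8176 + 0.7667 = 2.5602

2.56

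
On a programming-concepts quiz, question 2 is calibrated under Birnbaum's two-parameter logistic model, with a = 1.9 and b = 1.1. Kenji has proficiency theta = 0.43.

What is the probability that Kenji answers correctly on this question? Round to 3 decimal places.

P(theta) = 1 / (1 + exp(−a(theta − b)))
Exponent: 1.9 × (0.43 − 1.1) = -1.2730
1/(1 + e^{1.2730}) = 0.2187

0.219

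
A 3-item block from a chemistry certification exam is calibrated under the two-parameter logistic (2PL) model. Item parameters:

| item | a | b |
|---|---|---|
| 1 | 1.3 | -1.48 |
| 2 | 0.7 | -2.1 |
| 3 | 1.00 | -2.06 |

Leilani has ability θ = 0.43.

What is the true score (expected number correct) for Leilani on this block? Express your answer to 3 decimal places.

2.701

P(θ) = 1 / (1 + exp(−a(θ − b)))
P_1 = 1/(1+e^{-2.4830}) = 0.9229
P_2 = 1/(1+e^{-1.7710}) = 0.8546
P_3 = 1/(1+e^{-2.4900}) = 0.9234
E[score] = 0.9229 + 0.8546 + 0.9234 = 2.7010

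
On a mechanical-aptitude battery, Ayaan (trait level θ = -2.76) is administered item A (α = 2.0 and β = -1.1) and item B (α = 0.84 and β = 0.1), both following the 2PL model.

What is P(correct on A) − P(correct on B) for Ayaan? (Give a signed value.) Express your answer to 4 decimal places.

-0.0481

P(θ) = 1 / (1 + exp(−α(θ − β)))
P_A = 0.0349
P_B = 0.0830
P_A − P_B = -0.0481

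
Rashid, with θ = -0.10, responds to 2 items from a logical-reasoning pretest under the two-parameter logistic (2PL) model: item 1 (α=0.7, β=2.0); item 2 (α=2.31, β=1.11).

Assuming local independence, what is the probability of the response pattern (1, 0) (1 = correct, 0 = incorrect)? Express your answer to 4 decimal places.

P(θ) = 1 / (1 + exp(−α(θ − β)))
P_1 = 1/(1+e^{1.4700}) = 0.1869
P_2 = 1/(1+e^{2.7951}) = 0.0576
L = P_1 × (1−P_2) = 0.1869 × 0.9424 = 0.17618

0.1762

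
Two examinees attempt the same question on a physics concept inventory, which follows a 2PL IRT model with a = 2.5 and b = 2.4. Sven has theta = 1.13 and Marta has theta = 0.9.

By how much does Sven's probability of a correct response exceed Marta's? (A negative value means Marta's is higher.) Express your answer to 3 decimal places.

0.017

P(theta) = 1 / (1 + exp(−a(theta − b)))
P(Sven) = 0.0401  [exponent -3.1750]
P(Marta) = 0.0230  [exponent -3.7500]
Difference = 0.0401 − 0.0230 = 0.0171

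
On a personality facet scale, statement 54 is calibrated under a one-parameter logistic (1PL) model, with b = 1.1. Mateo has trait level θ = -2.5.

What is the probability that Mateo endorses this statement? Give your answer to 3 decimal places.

P(θ) = 1 / (1 + exp(−(θ − b)))
Exponent: (-2.5 − 1.1) = -3.6000
1/(1 + e^{3.6000}) = 0.0266
P = 0.0266

0.027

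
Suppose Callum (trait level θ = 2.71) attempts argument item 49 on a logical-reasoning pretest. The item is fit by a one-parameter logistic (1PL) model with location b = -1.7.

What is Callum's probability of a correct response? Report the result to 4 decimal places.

P(θ) = 1 / (1 + exp(−(θ − b)))
Exponent: (2.71 − (-1.7)) = 4.4100
1/(1 + e^{-4.4100}) = 0.9880
P = 0.9880

0.9880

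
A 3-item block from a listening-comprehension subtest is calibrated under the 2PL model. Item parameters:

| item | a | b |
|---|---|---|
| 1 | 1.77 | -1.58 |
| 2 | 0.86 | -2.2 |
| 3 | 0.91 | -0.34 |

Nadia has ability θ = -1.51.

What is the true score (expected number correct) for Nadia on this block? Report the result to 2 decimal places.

1.43

P(θ) = 1 / (1 + exp(−a(θ − b)))
P_1 = 1/(1+e^{-0.1239}) = 0.5309
P_2 = 1/(1+e^{-0.5934}) = 0.6441
P_3 = 1/(1+e^{1.0647}) = 0.2564
E[score] = 0.5309 + 0.6441 + 0.2564 = 1.4315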